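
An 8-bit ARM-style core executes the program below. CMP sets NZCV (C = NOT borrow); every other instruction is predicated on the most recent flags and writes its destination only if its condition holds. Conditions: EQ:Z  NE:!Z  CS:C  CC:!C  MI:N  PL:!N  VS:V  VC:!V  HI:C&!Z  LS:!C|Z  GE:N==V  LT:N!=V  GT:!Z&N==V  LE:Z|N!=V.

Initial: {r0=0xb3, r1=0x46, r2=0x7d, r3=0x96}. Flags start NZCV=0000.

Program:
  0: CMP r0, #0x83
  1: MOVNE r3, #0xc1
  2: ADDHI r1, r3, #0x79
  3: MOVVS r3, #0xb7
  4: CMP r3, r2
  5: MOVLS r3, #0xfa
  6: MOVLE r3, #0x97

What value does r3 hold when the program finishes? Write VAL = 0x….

0: ✓ CMP  NZCV=0010
1: ✓ MOVNE  r3←0xc1
2: ✓ ADDHI  r1←0x3a
3: · MOVVS
4: ✓ CMP  NZCV=0011
5: · MOVLS
6: ✓ MOVLE  r3←0x97

VAL = 0x97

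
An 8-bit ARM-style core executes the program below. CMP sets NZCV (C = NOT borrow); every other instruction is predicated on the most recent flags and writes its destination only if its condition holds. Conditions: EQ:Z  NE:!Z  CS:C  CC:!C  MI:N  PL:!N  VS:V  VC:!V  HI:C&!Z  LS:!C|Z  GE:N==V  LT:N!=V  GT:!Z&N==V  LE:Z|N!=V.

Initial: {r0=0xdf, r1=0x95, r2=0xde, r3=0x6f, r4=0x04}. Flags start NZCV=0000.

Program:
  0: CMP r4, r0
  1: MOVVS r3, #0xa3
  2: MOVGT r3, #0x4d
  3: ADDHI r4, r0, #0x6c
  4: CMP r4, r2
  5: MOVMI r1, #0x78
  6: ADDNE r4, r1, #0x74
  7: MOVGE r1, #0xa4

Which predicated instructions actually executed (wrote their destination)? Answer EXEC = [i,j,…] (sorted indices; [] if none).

EXEC = [2,6,7]

0: ✓ CMP  NZCV=0000
1: · MOVVS
2: ✓ MOVGT  r3←0x4d
3: · ADDHI
4: ✓ CMP  NZCV=0000
5: · MOVMI
6: ✓ ADDNE  r4←0x09
7: ✓ MOVGE  r1←0xa4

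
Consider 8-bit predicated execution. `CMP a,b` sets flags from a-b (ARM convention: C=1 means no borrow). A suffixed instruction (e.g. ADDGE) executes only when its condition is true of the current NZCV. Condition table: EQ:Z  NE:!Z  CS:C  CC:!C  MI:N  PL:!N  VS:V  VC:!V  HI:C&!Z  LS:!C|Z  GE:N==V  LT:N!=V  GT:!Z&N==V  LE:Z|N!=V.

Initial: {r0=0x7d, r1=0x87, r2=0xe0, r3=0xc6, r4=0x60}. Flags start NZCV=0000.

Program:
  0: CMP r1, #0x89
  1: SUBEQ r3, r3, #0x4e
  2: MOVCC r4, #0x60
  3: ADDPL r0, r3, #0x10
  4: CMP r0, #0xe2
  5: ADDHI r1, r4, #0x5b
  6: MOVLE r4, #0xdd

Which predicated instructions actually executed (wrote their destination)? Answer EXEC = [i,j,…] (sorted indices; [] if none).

EXEC = [2]

0: ✓ CMP  NZCV=1000
1: · SUBEQ
2: ✓ MOVCC  r4←0x60
3: · ADDPL
4: ✓ CMP  NZCV=1001
5: · ADDHI
6: · MOVLE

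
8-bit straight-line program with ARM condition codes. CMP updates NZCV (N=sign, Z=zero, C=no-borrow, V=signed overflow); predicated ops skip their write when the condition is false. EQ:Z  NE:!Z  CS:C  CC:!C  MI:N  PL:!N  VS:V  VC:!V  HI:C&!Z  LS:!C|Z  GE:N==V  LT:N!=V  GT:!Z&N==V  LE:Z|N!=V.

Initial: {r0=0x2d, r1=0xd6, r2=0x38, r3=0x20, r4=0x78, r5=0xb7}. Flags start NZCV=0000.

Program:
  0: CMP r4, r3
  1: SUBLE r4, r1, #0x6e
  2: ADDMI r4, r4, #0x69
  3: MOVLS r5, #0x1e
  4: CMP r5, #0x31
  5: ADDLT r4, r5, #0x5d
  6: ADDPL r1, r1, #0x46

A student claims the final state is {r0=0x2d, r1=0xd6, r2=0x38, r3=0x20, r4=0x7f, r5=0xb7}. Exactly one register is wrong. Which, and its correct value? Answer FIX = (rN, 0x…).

FIX = (r4, 0x14)

0: ✓ CMP  NZCV=0010
1: · SUBLE
2: · ADDMI
3: · MOVLS
4: ✓ CMP  NZCV=1010
5: ✓ ADDLT  r4←0x14
6: · ADDPL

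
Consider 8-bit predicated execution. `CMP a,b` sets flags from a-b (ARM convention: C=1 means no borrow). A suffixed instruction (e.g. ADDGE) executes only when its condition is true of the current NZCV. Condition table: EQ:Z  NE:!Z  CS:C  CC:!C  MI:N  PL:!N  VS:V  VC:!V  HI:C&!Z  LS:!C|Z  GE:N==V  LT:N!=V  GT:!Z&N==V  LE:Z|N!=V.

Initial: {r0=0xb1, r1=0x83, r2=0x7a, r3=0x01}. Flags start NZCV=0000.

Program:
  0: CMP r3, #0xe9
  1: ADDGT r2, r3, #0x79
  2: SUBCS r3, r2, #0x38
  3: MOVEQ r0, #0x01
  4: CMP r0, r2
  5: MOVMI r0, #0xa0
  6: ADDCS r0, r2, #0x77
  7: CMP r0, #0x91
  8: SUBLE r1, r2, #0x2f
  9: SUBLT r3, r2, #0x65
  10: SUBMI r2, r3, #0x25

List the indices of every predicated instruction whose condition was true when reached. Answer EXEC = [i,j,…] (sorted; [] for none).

EXEC = [1,6]

0: ✓ CMP  NZCV=0000
1: ✓ ADDGT  r2←0x7a
2: · SUBCS
3: · MOVEQ
4: ✓ CMP  NZCV=0011
5: · MOVMI
6: ✓ ADDCS  r0←0xf1
7: ✓ CMP  NZCV=0010
8: · SUBLE
9: · SUBLT
10: · SUBMI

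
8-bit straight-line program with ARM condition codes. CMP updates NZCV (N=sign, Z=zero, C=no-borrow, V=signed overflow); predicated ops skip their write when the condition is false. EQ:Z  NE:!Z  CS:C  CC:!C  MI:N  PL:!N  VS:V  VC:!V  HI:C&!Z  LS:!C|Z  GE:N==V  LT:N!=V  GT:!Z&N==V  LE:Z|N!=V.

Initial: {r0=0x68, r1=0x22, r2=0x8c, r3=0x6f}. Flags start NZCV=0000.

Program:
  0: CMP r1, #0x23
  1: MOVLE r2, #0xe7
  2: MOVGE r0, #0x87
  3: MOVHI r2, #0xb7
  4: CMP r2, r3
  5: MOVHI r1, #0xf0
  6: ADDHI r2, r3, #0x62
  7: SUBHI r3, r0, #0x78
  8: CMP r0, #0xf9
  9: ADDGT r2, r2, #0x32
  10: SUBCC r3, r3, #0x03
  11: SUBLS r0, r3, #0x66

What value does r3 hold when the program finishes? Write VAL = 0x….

VAL = 0xed

0: ✓ CMP  NZCV=1000
1: ✓ MOVLE  r2←0xe7
2: · MOVGE
3: · MOVHI
4: ✓ CMP  NZCV=0011
5: ✓ MOVHI  r1←0xf0
6: ✓ ADDHI  r2←0xd1
7: ✓ SUBHI  r3←0xf0
8: ✓ CMP  NZCV=0000
9: ✓ ADDGT  r2←0x03
10: ✓ SUBCC  r3←0xed
11: ✓ SUBLS  r0←0x87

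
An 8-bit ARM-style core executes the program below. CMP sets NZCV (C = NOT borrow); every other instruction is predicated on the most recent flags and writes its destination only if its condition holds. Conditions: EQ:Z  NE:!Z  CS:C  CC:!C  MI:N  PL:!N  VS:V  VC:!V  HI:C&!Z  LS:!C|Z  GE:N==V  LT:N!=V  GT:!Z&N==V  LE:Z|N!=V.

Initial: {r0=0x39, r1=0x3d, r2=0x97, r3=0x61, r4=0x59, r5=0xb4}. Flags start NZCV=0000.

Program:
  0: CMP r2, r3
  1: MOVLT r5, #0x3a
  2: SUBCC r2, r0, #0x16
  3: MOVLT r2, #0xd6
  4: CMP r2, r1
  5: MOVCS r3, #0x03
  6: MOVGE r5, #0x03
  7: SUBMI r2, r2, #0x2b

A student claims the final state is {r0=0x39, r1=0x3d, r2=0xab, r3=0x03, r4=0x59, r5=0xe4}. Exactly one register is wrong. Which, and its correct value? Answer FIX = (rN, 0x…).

FIX = (r5, 0x3a)

0: ✓ CMP  NZCV=0011
1: ✓ MOVLT  r5←0x3a
2: · SUBCC
3: ✓ MOVLT  r2←0xd6
4: ✓ CMP  NZCV=1010
5: ✓ MOVCS  r3←0x03
6: · MOVGE
7: ✓ SUBMI  r2←0xab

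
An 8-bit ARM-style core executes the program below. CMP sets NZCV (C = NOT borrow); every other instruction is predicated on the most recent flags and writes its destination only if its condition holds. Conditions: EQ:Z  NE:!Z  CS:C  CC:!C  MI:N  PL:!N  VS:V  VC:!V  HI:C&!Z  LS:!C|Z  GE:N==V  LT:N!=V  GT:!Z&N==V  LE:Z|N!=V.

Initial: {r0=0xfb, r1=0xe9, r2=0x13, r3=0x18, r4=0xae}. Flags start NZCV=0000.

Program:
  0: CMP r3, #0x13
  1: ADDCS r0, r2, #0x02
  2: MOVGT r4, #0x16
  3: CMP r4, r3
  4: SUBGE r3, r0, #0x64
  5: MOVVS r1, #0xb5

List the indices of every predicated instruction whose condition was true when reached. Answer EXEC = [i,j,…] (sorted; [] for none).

[0] flags=0010 → (cmp)
[1] flags=0010 CS?T → r0=0x15
[2] flags=0010 GT?T → r4=0x16
[3] flags=1000 → (cmp)
[4] flags=1000 GE?F → skip
[5] flags=1000 VS?F → skip

EXEC = [1,2]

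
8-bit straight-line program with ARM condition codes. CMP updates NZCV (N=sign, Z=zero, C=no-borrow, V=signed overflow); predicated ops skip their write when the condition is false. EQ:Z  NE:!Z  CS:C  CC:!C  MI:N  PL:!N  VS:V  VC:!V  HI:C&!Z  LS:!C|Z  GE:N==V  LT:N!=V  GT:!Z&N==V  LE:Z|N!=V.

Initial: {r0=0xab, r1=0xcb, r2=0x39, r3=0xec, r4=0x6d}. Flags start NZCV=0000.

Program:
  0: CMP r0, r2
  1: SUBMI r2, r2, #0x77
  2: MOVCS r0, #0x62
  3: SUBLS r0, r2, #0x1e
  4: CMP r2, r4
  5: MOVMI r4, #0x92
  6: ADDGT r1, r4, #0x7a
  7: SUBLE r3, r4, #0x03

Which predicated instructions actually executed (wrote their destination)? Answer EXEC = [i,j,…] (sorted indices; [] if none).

[0] flags=0011 → (cmp)
[1] flags=0011 MI?F → skip
[2] flags=0011 CS?T → r0=0x62
[3] flags=0011 LS?F → skip
[4] flags=1000 → (cmp)
[5] flags=1000 MI?T → r4=0x92
[6] flags=1000 GT?F → skip
[7] flags=1000 LE?T → r3=0x8f

EXEC = [2,5,7]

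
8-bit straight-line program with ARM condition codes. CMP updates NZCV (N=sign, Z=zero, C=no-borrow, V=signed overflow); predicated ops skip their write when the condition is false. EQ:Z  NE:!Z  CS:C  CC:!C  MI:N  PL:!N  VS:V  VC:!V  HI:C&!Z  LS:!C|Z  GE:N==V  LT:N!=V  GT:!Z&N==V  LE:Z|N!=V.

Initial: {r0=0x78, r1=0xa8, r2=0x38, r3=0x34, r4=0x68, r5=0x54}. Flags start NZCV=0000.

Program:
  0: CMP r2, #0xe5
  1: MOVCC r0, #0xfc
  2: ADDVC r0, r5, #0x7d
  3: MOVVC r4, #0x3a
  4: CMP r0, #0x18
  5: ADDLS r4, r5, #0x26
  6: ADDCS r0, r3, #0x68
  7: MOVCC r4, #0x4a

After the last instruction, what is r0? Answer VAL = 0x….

VAL = 0x9c

[0] flags=0000 → (cmp)
[1] flags=0000 CC?T → r0=0xfc
[2] flags=0000 VC?T → r0=0xd1
[3] flags=0000 VC?T → r4=0x3a
[4] flags=1010 → (cmp)
[5] flags=1010 LS?F → skip
[6] flags=1010 CS?T → r0=0x9c
[7] flags=1010 CC?F → skip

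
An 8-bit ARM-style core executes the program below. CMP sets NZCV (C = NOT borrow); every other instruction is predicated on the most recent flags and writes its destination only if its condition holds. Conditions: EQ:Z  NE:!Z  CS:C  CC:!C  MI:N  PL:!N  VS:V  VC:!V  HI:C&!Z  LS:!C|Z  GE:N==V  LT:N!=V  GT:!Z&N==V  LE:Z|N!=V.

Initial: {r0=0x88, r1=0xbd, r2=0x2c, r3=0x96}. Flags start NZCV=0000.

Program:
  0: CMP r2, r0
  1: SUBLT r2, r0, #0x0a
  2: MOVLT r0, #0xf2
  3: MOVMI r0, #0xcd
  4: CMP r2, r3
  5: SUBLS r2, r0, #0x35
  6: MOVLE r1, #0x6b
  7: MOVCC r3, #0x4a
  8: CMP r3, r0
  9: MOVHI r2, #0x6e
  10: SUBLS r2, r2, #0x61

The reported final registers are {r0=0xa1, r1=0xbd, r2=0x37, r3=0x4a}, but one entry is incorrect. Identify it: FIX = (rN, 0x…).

FIX = (r0, 0xcd)

[0] flags=1001 → (cmp)
[1] flags=1001 LT?F → skip
[2] flags=1001 LT?F → skip
[3] flags=1001 MI?T → r0=0xcd
[4] flags=1001 → (cmp)
[5] flags=1001 LS?T → r2=0x98
[6] flags=1001 LE?F → skip
[7] flags=1001 CC?T → r3=0x4a
[8] flags=0000 → (cmp)
[9] flags=0000 HI?F → skip
[10] flags=0000 LS?T → r2=0x37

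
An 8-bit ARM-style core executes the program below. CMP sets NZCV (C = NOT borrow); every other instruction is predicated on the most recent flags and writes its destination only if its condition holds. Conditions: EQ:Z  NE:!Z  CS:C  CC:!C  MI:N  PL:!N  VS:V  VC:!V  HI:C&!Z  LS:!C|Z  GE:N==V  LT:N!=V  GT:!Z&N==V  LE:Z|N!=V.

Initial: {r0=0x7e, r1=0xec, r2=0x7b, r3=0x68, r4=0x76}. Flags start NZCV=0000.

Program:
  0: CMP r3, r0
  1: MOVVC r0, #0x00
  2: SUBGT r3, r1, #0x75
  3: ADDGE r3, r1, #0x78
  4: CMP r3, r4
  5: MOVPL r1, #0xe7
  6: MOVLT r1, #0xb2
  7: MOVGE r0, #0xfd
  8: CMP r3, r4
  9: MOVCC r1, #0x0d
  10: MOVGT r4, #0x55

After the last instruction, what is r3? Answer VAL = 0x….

VAL = 0x68

[0] flags=1000 → (cmp)
[1] flags=1000 VC?T → r0=0x00
[2] flags=1000 GT?F → skip
[3] flags=1000 GE?F → skip
[4] flags=1000 → (cmp)
[5] flags=1000 PL?F → skip
[6] flags=1000 LT?T → r1=0xb2
[7] flags=1000 GE?F → skip
[8] flags=1000 → (cmp)
[9] flags=1000 CC?T → r1=0x0d
[10] flags=1000 GT?F → skip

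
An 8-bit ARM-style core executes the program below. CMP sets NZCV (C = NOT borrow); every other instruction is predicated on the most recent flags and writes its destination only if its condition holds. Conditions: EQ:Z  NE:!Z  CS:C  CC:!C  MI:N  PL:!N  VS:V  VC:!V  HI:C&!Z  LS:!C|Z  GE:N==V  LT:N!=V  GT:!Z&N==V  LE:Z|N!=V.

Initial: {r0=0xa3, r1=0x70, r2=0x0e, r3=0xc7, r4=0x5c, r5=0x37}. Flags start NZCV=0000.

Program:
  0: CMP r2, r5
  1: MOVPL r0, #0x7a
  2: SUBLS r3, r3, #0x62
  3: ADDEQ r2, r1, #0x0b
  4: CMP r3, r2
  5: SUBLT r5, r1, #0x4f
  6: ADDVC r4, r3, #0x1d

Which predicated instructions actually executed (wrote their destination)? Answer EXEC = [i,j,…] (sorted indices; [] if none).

EXEC = [2,6]

0: ✓ CMP  NZCV=1000
1: · MOVPL
2: ✓ SUBLS  r3←0x65
3: · ADDEQ
4: ✓ CMP  NZCV=0010
5: · SUBLT
6: ✓ ADDVC  r4←0x82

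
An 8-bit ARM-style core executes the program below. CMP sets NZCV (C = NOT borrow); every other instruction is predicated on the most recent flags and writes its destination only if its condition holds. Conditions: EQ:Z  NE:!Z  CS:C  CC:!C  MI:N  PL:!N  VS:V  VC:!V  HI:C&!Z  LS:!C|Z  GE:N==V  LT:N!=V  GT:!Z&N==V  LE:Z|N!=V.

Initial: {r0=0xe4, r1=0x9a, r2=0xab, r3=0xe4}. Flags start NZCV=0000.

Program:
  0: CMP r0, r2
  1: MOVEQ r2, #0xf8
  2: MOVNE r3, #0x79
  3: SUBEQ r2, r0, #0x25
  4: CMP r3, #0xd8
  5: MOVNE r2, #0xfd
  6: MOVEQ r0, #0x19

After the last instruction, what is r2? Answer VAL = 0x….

VAL = 0xfd

0: ✓ CMP  NZCV=0010
1: · MOVEQ
2: ✓ MOVNE  r3←0x79
3: · SUBEQ
4: ✓ CMP  NZCV=1001
5: ✓ MOVNE  r2←0xfd
6: · MOVEQ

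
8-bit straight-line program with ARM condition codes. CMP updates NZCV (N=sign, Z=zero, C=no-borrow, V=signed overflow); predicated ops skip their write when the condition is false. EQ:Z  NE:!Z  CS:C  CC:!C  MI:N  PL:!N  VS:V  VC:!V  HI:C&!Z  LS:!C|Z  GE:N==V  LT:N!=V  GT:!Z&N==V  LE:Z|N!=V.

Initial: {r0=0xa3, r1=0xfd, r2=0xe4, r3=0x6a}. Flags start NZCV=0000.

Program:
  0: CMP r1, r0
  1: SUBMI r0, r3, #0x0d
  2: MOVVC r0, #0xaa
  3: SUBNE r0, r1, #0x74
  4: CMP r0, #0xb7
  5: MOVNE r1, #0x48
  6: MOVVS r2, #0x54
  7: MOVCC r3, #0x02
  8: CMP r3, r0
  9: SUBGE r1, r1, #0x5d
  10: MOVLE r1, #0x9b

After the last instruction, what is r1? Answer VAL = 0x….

VAL = 0xeb

0: ✓ CMP  NZCV=0010
1: · SUBMI
2: ✓ MOVVC  r0←0xaa
3: ✓ SUBNE  r0←0x89
4: ✓ CMP  NZCV=1000
5: ✓ MOVNE  r1←0x48
6: · MOVVS
7: ✓ MOVCC  r3←0x02
8: ✓ CMP  NZCV=0000
9: ✓ SUBGE  r1←0xeb
10: · MOVLE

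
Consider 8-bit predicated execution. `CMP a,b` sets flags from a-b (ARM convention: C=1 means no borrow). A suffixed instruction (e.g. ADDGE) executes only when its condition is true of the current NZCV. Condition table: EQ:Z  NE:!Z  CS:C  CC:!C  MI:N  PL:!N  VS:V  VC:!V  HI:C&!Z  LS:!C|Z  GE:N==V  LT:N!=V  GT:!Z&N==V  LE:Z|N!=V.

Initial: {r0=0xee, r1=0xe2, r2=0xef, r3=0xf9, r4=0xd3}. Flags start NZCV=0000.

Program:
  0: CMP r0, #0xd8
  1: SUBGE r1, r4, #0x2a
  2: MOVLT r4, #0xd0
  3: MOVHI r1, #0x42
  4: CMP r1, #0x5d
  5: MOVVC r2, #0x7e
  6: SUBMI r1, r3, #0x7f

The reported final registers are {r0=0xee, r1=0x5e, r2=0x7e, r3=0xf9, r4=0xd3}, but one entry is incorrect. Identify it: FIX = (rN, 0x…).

[0] flags=0010 → (cmp)
[1] flags=0010 GE?T → r1=0xa9
[2] flags=0010 LT?F → skip
[3] flags=0010 HI?T → r1=0x42
[4] flags=1000 → (cmp)
[5] flags=1000 VC?T → r2=0x7e
[6] flags=1000 MI?T → r1=0x7a

FIX = (r1, 0x7a)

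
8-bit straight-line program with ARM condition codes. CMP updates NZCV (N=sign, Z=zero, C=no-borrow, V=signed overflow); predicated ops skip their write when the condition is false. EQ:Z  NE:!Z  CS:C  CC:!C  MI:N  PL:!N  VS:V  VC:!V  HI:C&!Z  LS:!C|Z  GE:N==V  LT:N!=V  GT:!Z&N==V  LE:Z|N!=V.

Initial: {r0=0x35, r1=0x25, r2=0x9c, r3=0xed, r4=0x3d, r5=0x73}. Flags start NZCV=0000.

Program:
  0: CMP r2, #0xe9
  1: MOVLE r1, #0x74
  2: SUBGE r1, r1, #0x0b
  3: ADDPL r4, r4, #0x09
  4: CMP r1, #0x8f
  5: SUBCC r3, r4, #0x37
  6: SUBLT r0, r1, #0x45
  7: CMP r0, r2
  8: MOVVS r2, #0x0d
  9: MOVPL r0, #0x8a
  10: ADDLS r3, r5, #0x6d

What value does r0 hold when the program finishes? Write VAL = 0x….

VAL = 0x35

[0] flags=1000 → (cmp)
[1] flags=1000 LE?T → r1=0x74
[2] flags=1000 GE?F → skip
[3] flags=1000 PL?F → skip
[4] flags=1001 → (cmp)
[5] flags=1001 CC?T → r3=0x06
[6] flags=1001 LT?F → skip
[7] flags=1001 → (cmp)
[8] flags=1001 VS?T → r2=0x0d
[9] flags=1001 PL?F → skip
[10] flags=1001 LS?T → r3=0xe0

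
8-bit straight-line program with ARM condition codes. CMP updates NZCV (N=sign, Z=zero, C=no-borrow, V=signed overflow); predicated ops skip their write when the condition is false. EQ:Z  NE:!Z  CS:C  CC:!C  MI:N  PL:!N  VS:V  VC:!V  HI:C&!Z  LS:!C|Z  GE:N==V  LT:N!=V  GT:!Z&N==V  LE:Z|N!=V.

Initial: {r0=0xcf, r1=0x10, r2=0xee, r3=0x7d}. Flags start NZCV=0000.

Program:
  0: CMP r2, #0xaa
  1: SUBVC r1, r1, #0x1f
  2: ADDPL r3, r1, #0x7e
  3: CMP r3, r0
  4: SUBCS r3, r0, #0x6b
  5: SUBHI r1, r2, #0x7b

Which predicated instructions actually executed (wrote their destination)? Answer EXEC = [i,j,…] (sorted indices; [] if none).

[0] flags=0010 → (cmp)
[1] flags=0010 VC?T → r1=0xf1
[2] flags=0010 PL?T → r3=0x6f
[3] flags=1001 → (cmp)
[4] flags=1001 CS?F → skip
[5] flags=1001 HI?F → skip

EXEC = [1,2]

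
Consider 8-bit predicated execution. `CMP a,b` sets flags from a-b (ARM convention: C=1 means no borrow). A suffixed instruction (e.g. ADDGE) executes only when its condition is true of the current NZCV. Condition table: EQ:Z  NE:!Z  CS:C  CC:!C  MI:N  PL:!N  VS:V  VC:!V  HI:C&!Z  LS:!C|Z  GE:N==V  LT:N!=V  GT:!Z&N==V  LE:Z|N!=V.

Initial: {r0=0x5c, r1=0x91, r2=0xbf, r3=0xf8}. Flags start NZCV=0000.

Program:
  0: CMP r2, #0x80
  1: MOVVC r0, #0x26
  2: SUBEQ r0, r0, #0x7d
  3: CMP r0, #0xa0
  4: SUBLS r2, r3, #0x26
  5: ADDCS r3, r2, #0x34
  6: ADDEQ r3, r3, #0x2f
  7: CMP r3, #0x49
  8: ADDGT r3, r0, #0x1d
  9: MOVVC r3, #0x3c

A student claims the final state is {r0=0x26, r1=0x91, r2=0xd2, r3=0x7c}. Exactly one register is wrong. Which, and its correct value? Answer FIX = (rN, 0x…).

FIX = (r3, 0x3c)

0: ✓ CMP  NZCV=0010
1: ✓ MOVVC  r0←0x26
2: · SUBEQ
3: ✓ CMP  NZCV=1001
4: ✓ SUBLS  r2←0xd2
5: · ADDCS
6: · ADDEQ
7: ✓ CMP  NZCV=1010
8: · ADDGT
9: ✓ MOVVC  r3←0x3c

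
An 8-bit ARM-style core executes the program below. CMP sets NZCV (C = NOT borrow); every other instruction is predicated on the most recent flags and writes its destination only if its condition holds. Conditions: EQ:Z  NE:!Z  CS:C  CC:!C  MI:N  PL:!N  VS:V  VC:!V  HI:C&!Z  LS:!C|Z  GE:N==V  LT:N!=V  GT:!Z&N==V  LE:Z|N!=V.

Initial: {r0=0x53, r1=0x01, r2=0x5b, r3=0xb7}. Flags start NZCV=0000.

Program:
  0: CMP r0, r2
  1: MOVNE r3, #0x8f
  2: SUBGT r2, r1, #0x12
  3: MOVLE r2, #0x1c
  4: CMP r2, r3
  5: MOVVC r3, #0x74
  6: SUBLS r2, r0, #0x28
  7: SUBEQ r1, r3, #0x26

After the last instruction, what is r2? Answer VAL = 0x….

VAL = 0x2b

[0] flags=1000 → (cmp)
[1] flags=1000 NE?T → r3=0x8f
[2] flags=1000 GT?F → skip
[3] flags=1000 LE?T → r2=0x1c
[4] flags=1001 → (cmp)
[5] flags=1001 VC?F → skip
[6] flags=1001 LS?T → r2=0x2b
[7] flags=1001 EQ?F → skip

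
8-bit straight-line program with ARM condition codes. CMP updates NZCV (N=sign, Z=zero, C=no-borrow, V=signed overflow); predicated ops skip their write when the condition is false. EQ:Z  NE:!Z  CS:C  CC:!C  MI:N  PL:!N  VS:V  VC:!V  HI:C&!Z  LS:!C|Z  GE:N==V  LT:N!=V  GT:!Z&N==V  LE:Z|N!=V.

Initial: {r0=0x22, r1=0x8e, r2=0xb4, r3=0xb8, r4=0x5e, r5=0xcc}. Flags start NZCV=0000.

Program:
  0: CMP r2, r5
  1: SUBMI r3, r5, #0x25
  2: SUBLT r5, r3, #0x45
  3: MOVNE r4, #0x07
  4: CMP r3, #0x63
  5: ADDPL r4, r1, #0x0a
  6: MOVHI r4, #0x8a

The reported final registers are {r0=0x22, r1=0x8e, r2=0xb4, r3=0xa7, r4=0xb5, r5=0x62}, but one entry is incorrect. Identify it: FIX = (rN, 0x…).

FIX = (r4, 0x8a)

0: ✓ CMP  NZCV=1000
1: ✓ SUBMI  r3←0xa7
2: ✓ SUBLT  r5←0x62
3: ✓ MOVNE  r4←0x07
4: ✓ CMP  NZCV=0011
5: ✓ ADDPL  r4←0x98
6: ✓ MOVHI  r4←0x8a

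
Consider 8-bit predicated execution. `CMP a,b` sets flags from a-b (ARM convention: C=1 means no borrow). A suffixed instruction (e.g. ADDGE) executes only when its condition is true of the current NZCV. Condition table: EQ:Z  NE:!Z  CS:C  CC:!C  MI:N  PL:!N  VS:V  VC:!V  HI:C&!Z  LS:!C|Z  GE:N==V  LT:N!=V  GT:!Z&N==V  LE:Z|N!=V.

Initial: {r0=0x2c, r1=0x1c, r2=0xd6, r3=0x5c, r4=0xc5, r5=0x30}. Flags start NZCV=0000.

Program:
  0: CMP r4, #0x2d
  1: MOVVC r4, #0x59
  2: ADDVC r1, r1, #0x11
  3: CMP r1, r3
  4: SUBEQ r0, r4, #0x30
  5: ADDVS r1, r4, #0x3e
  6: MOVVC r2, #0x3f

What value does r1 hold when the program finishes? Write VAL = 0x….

VAL = 0x2d

[0] flags=1010 → (cmp)
[1] flags=1010 VC?T → r4=0x59
[2] flags=1010 VC?T → r1=0x2d
[3] flags=1000 → (cmp)
[4] flags=1000 EQ?F → skip
[5] flags=1000 VS?F → skip
[6] flags=1000 VC?T → r2=0x3f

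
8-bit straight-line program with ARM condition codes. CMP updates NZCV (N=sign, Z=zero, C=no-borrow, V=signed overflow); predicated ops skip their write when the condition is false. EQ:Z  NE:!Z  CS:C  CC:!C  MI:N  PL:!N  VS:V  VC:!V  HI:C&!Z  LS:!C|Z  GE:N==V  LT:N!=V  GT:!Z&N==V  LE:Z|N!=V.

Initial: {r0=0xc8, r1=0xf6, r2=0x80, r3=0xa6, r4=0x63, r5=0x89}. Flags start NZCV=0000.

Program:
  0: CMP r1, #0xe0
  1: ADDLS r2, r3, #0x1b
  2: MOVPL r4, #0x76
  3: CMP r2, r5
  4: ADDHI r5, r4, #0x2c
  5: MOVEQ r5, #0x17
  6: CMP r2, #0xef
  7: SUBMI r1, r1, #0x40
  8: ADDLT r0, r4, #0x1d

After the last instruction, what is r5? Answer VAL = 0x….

VAL = 0x89

0: ✓ CMP  NZCV=0010
1: · ADDLS
2: ✓ MOVPL  r4←0x76
3: ✓ CMP  NZCV=1000
4: · ADDHI
5: · MOVEQ
6: ✓ CMP  NZCV=1000
7: ✓ SUBMI  r1←0xb6
8: ✓ ADDLT  r0←0x93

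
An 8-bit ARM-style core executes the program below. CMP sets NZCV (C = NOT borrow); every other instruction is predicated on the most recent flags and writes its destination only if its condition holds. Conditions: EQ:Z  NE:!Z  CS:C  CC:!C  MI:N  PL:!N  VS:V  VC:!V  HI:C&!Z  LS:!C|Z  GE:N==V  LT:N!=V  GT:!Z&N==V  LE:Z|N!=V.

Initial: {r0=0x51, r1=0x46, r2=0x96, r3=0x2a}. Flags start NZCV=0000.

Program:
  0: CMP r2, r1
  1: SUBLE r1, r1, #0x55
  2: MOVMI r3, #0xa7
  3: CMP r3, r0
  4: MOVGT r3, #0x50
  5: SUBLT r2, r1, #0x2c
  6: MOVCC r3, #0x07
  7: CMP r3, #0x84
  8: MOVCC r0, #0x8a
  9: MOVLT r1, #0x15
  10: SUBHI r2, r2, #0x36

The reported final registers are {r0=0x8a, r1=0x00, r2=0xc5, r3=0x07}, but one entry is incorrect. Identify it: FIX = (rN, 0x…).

FIX = (r1, 0xf1)

[0] flags=0011 → (cmp)
[1] flags=0011 LE?T → r1=0xf1
[2] flags=0011 MI?F → skip
[3] flags=1000 → (cmp)
[4] flags=1000 GT?F → skip
[5] flags=1000 LT?T → r2=0xc5
[6] flags=1000 CC?T → r3=0x07
[7] flags=1001 → (cmp)
[8] flags=1001 CC?T → r0=0x8a
[9] flags=1001 LT?F → skip
[10] flags=1001 HI?F → skip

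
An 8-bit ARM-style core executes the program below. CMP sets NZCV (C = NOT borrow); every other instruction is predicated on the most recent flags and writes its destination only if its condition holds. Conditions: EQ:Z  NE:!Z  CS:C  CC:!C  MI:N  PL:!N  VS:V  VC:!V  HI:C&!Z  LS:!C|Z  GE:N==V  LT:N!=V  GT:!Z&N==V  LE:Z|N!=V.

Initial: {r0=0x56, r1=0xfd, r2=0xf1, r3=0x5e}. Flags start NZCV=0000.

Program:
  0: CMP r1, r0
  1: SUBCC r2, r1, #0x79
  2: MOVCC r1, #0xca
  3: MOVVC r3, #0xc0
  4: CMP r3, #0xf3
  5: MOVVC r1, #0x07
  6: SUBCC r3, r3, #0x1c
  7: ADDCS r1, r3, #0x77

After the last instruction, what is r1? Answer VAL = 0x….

[0] flags=1010 → (cmp)
[1] flags=1010 CC?F → skip
[2] flags=1010 CC?F → skip
[3] flags=1010 VC?T → r3=0xc0
[4] flags=1000 → (cmp)
[5] flags=1000 VC?T → r1=0x07
[6] flags=1000 CC?T → r3=0xa4
[7] flags=1000 CS?F → skip

VAL = 0x07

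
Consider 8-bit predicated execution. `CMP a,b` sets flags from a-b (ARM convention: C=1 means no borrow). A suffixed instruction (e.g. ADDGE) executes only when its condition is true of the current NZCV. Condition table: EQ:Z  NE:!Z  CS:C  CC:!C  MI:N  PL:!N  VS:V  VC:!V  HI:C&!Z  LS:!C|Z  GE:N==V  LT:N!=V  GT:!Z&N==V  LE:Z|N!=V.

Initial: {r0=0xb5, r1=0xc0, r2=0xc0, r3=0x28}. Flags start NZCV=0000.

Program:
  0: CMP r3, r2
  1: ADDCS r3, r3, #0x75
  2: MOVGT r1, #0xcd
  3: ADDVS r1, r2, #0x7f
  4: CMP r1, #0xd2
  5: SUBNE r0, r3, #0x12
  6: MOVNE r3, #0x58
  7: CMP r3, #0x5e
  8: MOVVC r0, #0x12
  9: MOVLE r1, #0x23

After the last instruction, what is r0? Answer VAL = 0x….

0: ✓ CMP  NZCV=0000
1: · ADDCS
2: ✓ MOVGT  r1←0xcd
3: · ADDVS
4: ✓ CMP  NZCV=1000
5: ✓ SUBNE  r0←0x16
6: ✓ MOVNE  r3←0x58
7: ✓ CMP  NZCV=1000
8: ✓ MOVVC  r0←0x12
9: ✓ MOVLE  r1←0x23

VAL = 0x12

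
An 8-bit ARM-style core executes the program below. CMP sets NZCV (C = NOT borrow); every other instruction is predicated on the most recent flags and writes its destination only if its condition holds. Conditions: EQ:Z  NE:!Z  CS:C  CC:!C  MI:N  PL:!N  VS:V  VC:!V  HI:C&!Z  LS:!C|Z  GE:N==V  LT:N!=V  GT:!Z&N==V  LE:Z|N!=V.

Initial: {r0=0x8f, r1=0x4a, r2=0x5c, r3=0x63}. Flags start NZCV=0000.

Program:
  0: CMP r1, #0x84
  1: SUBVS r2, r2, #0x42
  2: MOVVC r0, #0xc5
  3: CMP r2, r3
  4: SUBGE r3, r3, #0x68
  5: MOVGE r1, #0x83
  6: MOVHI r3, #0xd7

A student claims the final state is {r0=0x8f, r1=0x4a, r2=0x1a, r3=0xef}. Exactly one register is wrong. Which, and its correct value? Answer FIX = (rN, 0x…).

0: ✓ CMP  NZCV=1001
1: ✓ SUBVS  r2←0x1a
2: · MOVVC
3: ✓ CMP  NZCV=1000
4: · SUBGE
5: · MOVGE
6: · MOVHI

FIX = (r3, 0x63)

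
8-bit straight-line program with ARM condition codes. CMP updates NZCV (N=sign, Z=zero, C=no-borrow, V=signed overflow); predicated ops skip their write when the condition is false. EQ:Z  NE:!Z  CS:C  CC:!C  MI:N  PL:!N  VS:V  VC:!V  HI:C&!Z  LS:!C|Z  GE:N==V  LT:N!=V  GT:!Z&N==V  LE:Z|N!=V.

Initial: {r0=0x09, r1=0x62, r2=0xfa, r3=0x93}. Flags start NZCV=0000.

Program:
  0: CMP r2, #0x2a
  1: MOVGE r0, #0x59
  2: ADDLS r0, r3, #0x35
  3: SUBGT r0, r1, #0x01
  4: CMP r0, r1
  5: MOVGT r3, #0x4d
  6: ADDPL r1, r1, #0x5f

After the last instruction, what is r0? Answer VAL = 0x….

VAL = 0x09

0: ✓ CMP  NZCV=1010
1: · MOVGE
2: · ADDLS
3: · SUBGT
4: ✓ CMP  NZCV=1000
5: · MOVGT
6: · ADDPL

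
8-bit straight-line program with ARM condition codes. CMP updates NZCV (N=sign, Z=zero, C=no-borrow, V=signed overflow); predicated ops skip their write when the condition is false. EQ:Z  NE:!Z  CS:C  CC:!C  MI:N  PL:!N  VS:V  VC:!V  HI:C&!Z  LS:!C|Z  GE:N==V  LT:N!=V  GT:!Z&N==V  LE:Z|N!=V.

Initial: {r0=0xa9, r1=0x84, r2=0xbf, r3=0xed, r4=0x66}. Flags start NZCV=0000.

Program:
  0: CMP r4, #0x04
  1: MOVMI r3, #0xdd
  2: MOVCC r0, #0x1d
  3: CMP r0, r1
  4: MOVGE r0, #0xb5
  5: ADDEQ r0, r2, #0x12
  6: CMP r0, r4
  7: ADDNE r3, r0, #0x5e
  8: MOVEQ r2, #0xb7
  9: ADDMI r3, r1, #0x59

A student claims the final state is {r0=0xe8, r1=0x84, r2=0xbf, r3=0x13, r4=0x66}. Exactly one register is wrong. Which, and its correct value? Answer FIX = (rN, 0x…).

[0] flags=0010 → (cmp)
[1] flags=0010 MI?F → skip
[2] flags=0010 CC?F → skip
[3] flags=0010 → (cmp)
[4] flags=0010 GE?T → r0=0xb5
[5] flags=0010 EQ?F → skip
[6] flags=0011 → (cmp)
[7] flags=0011 NE?T → r3=0x13
[8] flags=0011 EQ?F → skip
[9] flags=0011 MI?F → skip

FIX = (r0, 0xb5)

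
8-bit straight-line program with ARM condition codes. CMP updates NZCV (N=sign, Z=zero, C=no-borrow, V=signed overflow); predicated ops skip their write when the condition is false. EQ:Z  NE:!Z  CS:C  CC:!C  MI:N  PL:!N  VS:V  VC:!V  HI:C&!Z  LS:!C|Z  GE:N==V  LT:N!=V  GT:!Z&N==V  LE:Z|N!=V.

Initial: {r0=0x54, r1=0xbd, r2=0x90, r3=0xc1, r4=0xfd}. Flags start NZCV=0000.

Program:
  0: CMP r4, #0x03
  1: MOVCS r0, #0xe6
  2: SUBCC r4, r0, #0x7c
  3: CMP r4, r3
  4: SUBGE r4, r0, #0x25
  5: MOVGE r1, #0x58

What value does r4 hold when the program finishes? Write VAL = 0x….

VAL = 0xc1

[0] flags=1010 → (cmp)
[1] flags=1010 CS?T → r0=0xe6
[2] flags=1010 CC?F → skip
[3] flags=0010 → (cmp)
[4] flags=0010 GE?T → r4=0xc1
[5] flags=0010 GE?T → r1=0x58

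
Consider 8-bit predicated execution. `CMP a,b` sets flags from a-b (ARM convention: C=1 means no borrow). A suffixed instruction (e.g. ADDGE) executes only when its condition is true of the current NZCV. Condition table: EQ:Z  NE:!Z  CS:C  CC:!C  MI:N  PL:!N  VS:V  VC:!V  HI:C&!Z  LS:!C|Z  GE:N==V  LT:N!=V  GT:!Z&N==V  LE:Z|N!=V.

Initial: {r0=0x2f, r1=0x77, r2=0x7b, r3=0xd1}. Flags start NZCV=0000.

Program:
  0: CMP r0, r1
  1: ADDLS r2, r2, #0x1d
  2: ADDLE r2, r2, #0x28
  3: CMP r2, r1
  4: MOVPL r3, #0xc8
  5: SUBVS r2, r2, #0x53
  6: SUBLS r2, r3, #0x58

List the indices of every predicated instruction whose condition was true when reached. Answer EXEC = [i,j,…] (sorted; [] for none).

EXEC = [1,2,4,5]

0: ✓ CMP  NZCV=1000
1: ✓ ADDLS  r2←0x98
2: ✓ ADDLE  r2←0xc0
3: ✓ CMP  NZCV=0011
4: ✓ MOVPL  r3←0xc8
5: ✓ SUBVS  r2←0x6d
6: · SUBLS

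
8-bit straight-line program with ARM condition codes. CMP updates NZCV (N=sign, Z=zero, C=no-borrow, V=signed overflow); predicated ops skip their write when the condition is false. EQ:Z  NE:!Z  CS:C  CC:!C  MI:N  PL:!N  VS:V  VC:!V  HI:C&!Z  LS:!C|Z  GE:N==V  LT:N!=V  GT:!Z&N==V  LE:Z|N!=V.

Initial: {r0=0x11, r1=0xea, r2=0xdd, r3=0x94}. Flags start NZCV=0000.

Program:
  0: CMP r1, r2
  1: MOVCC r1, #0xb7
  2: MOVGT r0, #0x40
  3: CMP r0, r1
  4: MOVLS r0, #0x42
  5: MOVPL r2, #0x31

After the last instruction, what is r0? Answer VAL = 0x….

VAL = 0x42

[0] flags=0010 → (cmp)
[1] flags=0010 CC?F → skip
[2] flags=0010 GT?T → r0=0x40
[3] flags=0000 → (cmp)
[4] flags=0000 LS?T → r0=0x42
[5] flags=0000 PL?T → r2=0x31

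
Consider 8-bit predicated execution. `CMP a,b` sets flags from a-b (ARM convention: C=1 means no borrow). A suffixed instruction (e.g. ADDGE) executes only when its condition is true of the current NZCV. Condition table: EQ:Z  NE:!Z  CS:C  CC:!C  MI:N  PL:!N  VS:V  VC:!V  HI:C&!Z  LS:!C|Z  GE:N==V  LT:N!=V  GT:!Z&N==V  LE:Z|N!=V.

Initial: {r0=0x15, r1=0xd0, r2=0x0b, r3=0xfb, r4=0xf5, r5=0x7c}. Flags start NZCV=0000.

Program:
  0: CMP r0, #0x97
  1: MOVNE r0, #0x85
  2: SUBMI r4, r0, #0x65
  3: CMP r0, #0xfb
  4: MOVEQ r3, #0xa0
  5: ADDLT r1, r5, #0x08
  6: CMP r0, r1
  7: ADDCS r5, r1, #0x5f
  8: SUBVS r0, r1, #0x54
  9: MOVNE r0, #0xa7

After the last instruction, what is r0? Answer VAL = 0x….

VAL = 0xa7

0: ✓ CMP  NZCV=0000
1: ✓ MOVNE  r0←0x85
2: · SUBMI
3: ✓ CMP  NZCV=1000
4: · MOVEQ
5: ✓ ADDLT  r1←0x84
6: ✓ CMP  NZCV=0010
7: ✓ ADDCS  r5←0xe3
8: · SUBVS
9: ✓ MOVNE  r0←0xa7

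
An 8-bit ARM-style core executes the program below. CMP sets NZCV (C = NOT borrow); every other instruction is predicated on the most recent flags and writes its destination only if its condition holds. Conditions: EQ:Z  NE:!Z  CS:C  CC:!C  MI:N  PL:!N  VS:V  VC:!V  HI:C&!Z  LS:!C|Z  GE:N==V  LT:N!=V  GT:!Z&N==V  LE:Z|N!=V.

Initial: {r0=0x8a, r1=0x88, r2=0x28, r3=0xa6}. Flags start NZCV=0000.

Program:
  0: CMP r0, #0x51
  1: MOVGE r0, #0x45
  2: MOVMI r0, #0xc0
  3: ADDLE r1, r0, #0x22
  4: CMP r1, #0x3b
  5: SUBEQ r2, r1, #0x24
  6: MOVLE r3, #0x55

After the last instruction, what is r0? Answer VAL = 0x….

VAL = 0x8a

0: ✓ CMP  NZCV=0011
1: · MOVGE
2: · MOVMI
3: ✓ ADDLE  r1←0xac
4: ✓ CMP  NZCV=0011
5: · SUBEQ
6: ✓ MOVLE  r3←0x55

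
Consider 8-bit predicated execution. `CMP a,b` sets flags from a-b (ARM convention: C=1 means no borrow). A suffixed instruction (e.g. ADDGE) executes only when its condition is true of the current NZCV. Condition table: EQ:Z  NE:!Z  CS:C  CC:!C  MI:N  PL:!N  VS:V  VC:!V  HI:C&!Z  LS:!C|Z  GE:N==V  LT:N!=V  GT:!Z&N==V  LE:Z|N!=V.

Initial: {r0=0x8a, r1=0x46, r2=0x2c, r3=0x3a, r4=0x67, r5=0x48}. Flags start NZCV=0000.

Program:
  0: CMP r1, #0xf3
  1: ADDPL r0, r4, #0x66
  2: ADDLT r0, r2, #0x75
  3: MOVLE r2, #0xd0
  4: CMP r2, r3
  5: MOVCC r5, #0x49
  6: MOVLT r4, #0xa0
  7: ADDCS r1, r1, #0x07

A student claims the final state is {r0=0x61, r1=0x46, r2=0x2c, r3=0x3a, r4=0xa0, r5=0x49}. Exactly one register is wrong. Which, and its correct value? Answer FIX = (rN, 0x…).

FIX = (r0, 0xcd)

[0] flags=0000 → (cmp)
[1] flags=0000 PL?T → r0=0xcd
[2] flags=0000 LT?F → skip
[3] flags=0000 LE?F → skip
[4] flags=1000 → (cmp)
[5] flags=1000 CC?T → r5=0x49
[6] flags=1000 LT?T → r4=0xa0
[7] flags=1000 CS?F → skip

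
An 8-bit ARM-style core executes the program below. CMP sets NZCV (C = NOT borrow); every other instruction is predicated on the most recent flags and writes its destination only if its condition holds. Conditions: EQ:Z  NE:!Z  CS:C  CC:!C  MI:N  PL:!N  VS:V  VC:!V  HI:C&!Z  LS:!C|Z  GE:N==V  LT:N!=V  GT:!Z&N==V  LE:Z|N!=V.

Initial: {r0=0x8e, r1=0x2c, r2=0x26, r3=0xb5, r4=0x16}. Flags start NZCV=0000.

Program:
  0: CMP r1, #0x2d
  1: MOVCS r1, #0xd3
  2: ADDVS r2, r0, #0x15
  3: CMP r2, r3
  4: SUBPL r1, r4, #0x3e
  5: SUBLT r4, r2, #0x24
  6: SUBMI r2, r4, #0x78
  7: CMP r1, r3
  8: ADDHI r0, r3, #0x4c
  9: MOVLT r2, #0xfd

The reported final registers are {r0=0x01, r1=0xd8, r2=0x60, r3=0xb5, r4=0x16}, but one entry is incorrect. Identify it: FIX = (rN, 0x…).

FIX = (r2, 0x26)

0: ✓ CMP  NZCV=1000
1: · MOVCS
2: · ADDVS
3: ✓ CMP  NZCV=0000
4: ✓ SUBPL  r1←0xd8
5: · SUBLT
6: · SUBMI
7: ✓ CMP  NZCV=0010
8: ✓ ADDHI  r0←0x01
9: · MOVLT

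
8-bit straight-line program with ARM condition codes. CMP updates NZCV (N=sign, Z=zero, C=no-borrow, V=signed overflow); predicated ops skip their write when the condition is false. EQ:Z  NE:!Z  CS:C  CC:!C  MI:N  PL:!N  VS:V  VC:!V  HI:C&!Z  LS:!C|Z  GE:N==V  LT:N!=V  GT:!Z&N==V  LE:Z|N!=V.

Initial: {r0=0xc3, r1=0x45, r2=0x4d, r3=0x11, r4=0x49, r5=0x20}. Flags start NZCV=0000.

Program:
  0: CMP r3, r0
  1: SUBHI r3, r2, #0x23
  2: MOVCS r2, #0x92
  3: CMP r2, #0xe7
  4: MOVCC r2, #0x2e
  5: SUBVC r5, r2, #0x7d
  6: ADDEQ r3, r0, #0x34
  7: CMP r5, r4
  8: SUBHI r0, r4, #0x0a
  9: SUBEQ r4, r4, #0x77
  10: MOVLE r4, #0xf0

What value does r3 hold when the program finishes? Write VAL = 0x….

VAL = 0x11

[0] flags=0000 → (cmp)
[1] flags=0000 HI?F → skip
[2] flags=0000 CS?F → skip
[3] flags=0000 → (cmp)
[4] flags=0000 CC?T → r2=0x2e
[5] flags=0000 VC?T → r5=0xb1
[6] flags=0000 EQ?F → skip
[7] flags=0011 → (cmp)
[8] flags=0011 HI?T → r0=0x3f
[9] flags=0011 EQ?F → skip
[10] flags=0011 LE?T → r4=0xf0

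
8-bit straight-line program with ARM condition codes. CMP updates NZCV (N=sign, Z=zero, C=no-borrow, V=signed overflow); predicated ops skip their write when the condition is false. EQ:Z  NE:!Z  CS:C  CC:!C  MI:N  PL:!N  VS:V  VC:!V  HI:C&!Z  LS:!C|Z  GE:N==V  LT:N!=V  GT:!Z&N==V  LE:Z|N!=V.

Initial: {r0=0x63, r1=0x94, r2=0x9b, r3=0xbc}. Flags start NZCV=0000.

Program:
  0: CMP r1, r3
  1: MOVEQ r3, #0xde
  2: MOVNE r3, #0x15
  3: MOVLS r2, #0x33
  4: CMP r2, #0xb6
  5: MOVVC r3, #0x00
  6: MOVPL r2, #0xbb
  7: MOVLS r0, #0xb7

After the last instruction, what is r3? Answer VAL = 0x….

VAL = 0x00

[0] flags=1000 → (cmp)
[1] flags=1000 EQ?F → skip
[2] flags=1000 NE?T → r3=0x15
[3] flags=1000 LS?T → r2=0x33
[4] flags=0000 → (cmp)
[5] flags=0000 VC?T → r3=0x00
[6] flags=0000 PL?T → r2=0xbb
[7] flags=0000 LS?T → r0=0xb7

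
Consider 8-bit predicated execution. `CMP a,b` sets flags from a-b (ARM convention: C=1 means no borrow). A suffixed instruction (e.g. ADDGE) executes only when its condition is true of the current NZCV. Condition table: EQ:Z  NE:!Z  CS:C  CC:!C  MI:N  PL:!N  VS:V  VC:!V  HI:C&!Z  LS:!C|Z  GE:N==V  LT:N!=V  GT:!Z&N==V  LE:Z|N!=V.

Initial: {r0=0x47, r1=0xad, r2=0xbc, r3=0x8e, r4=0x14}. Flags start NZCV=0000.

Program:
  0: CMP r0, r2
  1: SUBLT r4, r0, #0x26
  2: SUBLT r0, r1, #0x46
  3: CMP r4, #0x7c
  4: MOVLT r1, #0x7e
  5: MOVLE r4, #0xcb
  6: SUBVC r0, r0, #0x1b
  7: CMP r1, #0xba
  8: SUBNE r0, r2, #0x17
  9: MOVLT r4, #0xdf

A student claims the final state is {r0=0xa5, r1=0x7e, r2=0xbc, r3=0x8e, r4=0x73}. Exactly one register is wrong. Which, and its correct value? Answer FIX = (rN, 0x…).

[0] flags=1001 → (cmp)
[1] flags=1001 LT?F → skip
[2] flags=1001 LT?F → skip
[3] flags=1000 → (cmp)
[4] flags=1000 LT?T → r1=0x7e
[5] flags=1000 LE?T → r4=0xcb
[6] flags=1000 VC?T → r0=0x2c
[7] flags=1001 → (cmp)
[8] flags=1001 NE?T → r0=0xa5
[9] flags=1001 LT?F → skip

FIX = (r4, 0xcb)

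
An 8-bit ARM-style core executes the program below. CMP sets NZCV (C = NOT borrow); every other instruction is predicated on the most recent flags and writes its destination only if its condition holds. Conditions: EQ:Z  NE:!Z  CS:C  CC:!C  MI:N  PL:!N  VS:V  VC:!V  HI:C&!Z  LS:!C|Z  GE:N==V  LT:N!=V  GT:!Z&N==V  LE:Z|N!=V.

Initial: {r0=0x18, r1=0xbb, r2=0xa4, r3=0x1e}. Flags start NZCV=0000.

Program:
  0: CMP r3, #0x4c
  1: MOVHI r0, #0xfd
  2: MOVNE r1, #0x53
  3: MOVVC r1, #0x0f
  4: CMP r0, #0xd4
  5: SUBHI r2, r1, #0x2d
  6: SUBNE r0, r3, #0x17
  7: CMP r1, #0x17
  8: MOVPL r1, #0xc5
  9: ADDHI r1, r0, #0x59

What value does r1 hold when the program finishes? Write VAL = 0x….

0: ✓ CMP  NZCV=1000
1: · MOVHI
2: ✓ MOVNE  r1←0x53
3: ✓ MOVVC  r1←0x0f
4: ✓ CMP  NZCV=0000
5: · SUBHI
6: ✓ SUBNE  r0←0x07
7: ✓ CMP  NZCV=1000
8: · MOVPL
9: · ADDHI

VAL = 0x0f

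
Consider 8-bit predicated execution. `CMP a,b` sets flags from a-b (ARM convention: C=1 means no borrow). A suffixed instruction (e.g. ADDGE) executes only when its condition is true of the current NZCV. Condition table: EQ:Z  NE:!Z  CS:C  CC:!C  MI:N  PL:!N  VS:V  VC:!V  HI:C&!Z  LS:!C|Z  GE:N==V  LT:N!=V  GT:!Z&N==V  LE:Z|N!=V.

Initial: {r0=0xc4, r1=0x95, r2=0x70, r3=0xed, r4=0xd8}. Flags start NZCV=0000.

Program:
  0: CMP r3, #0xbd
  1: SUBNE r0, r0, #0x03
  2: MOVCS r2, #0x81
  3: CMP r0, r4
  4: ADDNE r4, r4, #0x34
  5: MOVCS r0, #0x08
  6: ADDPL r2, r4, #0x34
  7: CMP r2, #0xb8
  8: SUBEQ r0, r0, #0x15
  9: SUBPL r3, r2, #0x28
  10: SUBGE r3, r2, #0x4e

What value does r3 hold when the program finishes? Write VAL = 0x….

0: ✓ CMP  NZCV=0010
1: ✓ SUBNE  r0←0xc1
2: ✓ MOVCS  r2←0x81
3: ✓ CMP  NZCV=1000
4: ✓ ADDNE  r4←0x0c
5: · MOVCS
6: · ADDPL
7: ✓ CMP  NZCV=1000
8: · SUBEQ
9: · SUBPL
10: · SUBGE

VAL = 0xed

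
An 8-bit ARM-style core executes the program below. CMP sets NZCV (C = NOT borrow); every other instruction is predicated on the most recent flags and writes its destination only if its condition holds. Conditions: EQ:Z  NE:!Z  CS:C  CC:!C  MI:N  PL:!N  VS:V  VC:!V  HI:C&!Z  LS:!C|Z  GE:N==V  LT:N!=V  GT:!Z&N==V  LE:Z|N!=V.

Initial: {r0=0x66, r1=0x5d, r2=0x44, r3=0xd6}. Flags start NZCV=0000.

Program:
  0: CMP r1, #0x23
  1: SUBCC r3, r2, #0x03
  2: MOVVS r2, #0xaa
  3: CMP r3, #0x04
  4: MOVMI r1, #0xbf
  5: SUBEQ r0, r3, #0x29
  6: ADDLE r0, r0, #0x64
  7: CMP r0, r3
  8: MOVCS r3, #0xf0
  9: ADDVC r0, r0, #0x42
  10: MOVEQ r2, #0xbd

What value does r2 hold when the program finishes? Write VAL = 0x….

VAL = 0x44

0: ✓ CMP  NZCV=0010
1: · SUBCC
2: · MOVVS
3: ✓ CMP  NZCV=1010
4: ✓ MOVMI  r1←0xbf
5: · SUBEQ
6: ✓ ADDLE  r0←0xca
7: ✓ CMP  NZCV=1000
8: · MOVCS
9: ✓ ADDVC  r0←0x0c
10: · MOVEQ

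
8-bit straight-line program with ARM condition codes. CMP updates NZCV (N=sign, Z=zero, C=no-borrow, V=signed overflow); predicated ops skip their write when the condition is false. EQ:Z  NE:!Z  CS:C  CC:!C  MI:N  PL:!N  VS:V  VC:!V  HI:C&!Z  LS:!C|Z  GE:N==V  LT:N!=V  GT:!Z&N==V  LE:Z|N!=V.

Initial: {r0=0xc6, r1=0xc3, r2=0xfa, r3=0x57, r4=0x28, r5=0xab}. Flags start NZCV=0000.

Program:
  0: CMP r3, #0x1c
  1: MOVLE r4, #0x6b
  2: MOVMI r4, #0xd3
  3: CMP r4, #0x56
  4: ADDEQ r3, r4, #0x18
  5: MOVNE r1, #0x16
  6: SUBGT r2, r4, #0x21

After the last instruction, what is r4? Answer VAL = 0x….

VAL = 0x28

0: ✓ CMP  NZCV=0010
1: · MOVLE
2: · MOVMI
3: ✓ CMP  NZCV=1000
4: · ADDEQ
5: ✓ MOVNE  r1←0x16
6: · SUBGT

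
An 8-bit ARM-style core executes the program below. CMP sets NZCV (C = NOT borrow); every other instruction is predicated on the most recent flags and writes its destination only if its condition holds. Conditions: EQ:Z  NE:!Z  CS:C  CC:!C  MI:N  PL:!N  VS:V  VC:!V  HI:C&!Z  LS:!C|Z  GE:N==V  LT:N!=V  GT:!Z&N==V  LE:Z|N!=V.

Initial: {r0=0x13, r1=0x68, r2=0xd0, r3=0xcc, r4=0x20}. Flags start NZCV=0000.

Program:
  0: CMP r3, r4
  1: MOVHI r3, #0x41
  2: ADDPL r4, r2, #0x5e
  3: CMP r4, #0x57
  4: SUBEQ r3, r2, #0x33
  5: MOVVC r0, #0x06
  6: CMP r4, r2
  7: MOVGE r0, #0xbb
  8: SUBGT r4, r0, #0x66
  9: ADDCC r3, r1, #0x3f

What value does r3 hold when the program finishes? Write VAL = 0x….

0: ✓ CMP  NZCV=1010
1: ✓ MOVHI  r3←0x41
2: · ADDPL
3: ✓ CMP  NZCV=1000
4: · SUBEQ
5: ✓ MOVVC  r0←0x06
6: ✓ CMP  NZCV=0000
7: ✓ MOVGE  r0←0xbb
8: ✓ SUBGT  r4←0x55
9: ✓ ADDCC  r3←0xa7

VAL = 0xa7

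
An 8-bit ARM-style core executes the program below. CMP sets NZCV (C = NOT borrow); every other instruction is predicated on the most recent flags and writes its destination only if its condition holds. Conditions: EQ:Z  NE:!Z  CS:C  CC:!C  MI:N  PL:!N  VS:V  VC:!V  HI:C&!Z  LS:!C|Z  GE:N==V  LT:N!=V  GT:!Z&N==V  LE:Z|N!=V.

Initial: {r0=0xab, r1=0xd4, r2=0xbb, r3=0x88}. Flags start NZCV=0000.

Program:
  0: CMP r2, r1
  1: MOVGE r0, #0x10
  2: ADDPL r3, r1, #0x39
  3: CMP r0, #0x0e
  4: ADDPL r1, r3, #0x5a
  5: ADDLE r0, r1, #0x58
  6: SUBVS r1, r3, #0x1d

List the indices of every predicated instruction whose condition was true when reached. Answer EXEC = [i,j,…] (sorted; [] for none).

EXEC = [5]

0: ✓ CMP  NZCV=1000
1: · MOVGE
2: · ADDPL
3: ✓ CMP  NZCV=1010
4: · ADDPL
5: ✓ ADDLE  r0←0x2c
6: · SUBVS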